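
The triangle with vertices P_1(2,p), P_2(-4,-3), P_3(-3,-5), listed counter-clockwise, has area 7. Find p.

Write out the shoelace sum; only the two edges meeting at P_1 involve p:
2·Area = [((-3)·p − 2·(-5)) + (2·(-3) − (-4)·p)] + 11
       = 1·p + 15 = 14
⇒ p = -1.

-1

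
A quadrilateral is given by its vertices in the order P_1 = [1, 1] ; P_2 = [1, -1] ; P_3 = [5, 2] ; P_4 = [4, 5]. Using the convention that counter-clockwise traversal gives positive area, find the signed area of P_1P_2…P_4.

10.5

P_1→P_2: (1)(-1) − (1)(1) = -2
P_2→P_3: (1)(2) − (5)(-1) = 7
P_3→P_4: (5)(5) − (4)(2) = 17
P_4→P_1: (4)(1) − (1)(5) = -1
Σ = 21
Signed area = Σ/2 = 10.5 (positive ⇒ counter-clockwise traversal).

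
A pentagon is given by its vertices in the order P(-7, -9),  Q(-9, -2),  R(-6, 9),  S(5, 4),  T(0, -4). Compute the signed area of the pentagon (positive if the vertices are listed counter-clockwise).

-138.5

Apply Gauss's area formula: 2A = Σ (x_i·y_{i+1} − x_{i+1}·y_i), indices taken mod 5.
P→Q: (-7)(-2) − (-9)(-9) = -67
Q→R: (-9)(9) − (-6)(-2) = -93
R→S: (-6)(4) − (5)(9) = -69
S→T: (5)(-4) − (0)(4) = -20
T→P: (0)(-9) − (-7)(-4) = -28
Σ = -277
Signed area = Σ/2 = -138.5 (negative ⇒ clockwise traversal).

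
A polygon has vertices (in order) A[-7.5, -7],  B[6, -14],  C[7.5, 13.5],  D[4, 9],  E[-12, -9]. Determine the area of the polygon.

217.5

Apply Gauss's area formula: 2A = Σ (x_i·y_{i+1} − x_{i+1}·y_i), indices taken mod 5.
A→B: (-7.5)(-14) − (6)(-7) = 147
B→C: (6)(13.5) − (7.5)(-14) = 186
C→D: (7.5)(9) − (4)(13.5) = 13.5
D→E: (4)(-9) − (-12)(9) = 72
E→A: (-12)(-7) − (-7.5)(-9) = 16.5
Σ = 435
Area = |Σ|/2 = 217.5.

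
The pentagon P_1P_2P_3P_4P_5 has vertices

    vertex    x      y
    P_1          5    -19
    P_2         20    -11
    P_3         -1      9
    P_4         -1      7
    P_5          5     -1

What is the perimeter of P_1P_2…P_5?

76

|P_1P_2| = √((15)² + (8)²) = √289 = 17
|P_2P_3| = √((-21)² + (20)²) = √841 = 29
|P_3P_4| = √((0)² + (-2)²) = √4 = 2
|P_4P_5| = √((6)² + (-8)²) = √100 = 10
|P_5P_1| = √((0)² + (-18)²) = √324 = 18
Perimeter = 17 + 29 + 2 + 10 + 18 = 76.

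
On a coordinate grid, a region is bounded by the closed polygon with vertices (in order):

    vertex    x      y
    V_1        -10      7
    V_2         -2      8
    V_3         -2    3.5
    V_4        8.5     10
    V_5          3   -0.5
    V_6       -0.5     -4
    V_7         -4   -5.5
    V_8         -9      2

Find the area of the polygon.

Apply Gauss's area formula: 2A = Σ (x_i·y_{i+1} − x_{i+1}·y_i), indices taken mod 8.
Σ = (-66) + (9) + (-49.75) + (-34.25) + (-12.25) + (-13.25) + (-57.5) + (-43) = -267
Area = |Σ|/2 = 133.5.

133.5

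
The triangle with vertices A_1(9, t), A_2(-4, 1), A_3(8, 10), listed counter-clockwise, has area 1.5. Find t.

Write out the shoelace sum; only the two edges meeting at A_1 involve t:
2·Area = [(8·t − 9·10) + (9·1 − (-4)·t)] + -48
       = 12·t + -129 = 3
⇒ t = 11.

11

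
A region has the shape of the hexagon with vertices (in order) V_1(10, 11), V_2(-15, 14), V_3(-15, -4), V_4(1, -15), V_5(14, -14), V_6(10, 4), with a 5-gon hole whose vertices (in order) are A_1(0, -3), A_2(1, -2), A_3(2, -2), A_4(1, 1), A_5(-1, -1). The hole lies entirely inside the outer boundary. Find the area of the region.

627

Outer boundary:
Apply Gauss's area formula: 2A = Σ (x_i·y_{i+1} − x_{i+1}·y_i), indices taken mod 6.
Σ = (305) + (270) + (229) + (196) + (196) + (70) = 1266
Area = |Σ|/2 = 633.
Hole:
Apply the shoelace formula: 2A = Σ (x_i·y_{i+1} − x_{i+1}·y_i), indices taken mod 5.
A_1→A_2: (0)(-2) − (1)(-3) = 3
A_2→A_3: (1)(-2) − (2)(-2) = 2
A_3→A_4: (2)(1) − (1)(-2) = 4
A_4→A_5: (1)(-1) − (-1)(1) = 0
A_5→A_1: (-1)(-3) − (0)(-1) = 3
Σ = 12
Area = |Σ|/2 = 6.
Net area = 633 − 6 = 627.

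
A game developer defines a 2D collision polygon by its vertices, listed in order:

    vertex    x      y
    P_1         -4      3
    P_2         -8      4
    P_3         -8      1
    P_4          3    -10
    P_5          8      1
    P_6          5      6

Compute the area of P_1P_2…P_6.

137

Apply Gauss's area formula: 2A = Σ (x_i·y_{i+1} − x_{i+1}·y_i), indices taken mod 6.
Σ = (8) + (24) + (77) + (83) + (43) + (39) = 274
Area = |Σ|/2 = 137.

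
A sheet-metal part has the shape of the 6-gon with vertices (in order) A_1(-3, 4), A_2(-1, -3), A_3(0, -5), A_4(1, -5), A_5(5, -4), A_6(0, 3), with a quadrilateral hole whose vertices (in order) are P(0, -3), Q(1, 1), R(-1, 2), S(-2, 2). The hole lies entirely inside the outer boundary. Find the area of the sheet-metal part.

Outer boundary:
Apply the shoelace (surveyor's) formula: 2A = Σ (x_i·y_{i+1} − x_{i+1}·y_i), indices taken mod 6.
Cross-terms: 13, 5, 5, 21, 15, 9  ⇒  Σ = 68
Area = |Σ|/2 = 34.
Hole:
Apply the shoelace formula: 2A = Σ (x_i·y_{i+1} − x_{i+1}·y_i), indices taken mod 4.
Σ = (3) + (3) + (2) + (6) = 14
Area = |Σ|/2 = 7.
Net area = 34 − 7 = 27.

27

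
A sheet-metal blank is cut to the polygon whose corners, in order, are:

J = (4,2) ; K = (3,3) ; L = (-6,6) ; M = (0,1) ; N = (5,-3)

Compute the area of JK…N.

26.5

Apply the shoelace (surveyor's) formula: 2A = Σ (x_i·y_{i+1} − x_{i+1}·y_i), indices taken mod 5.
Σ = (6) + (36) + (-6) + (-5) + (22) = 53
Area = |Σ|/2 = 26.5.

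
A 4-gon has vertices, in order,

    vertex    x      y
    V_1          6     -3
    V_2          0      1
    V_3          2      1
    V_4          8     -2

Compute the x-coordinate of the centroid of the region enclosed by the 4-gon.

64/15

Apply the surveyor's formula. First the cross-terms c_i = x_i·y_{i+1} − x_{i+1}·y_i:
  6, -2, -12, -12  ⇒  2A = -20, A = -10.
Then Σ (x_i + x_{i+1})·c_i = -256, so x̄ = -256 / (6·(-10)) = 64/15.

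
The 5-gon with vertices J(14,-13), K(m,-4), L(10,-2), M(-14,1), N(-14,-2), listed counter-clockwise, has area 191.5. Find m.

Write out the shoelace sum; only the two edges meeting at K involve m:
2·Area = [(14·(-4) − m·(-13)) + (m·(-2) − 10·(-4))] + 234
       = 11·m + 218 = 383
⇒ m = 15.

15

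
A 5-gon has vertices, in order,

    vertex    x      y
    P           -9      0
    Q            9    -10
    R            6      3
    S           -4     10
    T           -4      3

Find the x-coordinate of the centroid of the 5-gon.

23/24

Apply the shoelace formula. First the cross-terms c_i = x_i·y_{i+1} − x_{i+1}·y_i:
  90, 87, 72, 28, 27  ⇒  2A = 304, A = 152.
Then Σ (x_i + x_{i+1})·c_i = 874, so x̄ = 874 / (6·152) = 23/24.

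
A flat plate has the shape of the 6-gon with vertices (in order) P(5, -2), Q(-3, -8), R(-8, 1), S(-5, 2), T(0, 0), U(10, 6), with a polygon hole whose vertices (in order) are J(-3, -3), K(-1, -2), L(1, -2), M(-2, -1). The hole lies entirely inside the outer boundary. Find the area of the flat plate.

Outer boundary:
Σ = (-46) + (-67) + (-11) + (0) + (0) + (-50) = -174
Area = |Σ|/2 = 87.
Hole:
Σ = (3) + (4) + (-5) + (3) = 5
Area = |Σ|/2 = 2.5.
Net area = 87 − 2.5 = 84.5.

84.5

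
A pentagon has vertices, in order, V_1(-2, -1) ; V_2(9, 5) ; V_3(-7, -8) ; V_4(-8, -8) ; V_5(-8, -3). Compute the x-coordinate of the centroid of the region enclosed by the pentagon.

Apply the shoelace (surveyor's) formula. First the cross-terms c_i = x_i·y_{i+1} − x_{i+1}·y_i:
  -1, -37, -8, -40, 2  ⇒  2A = -84, A = -42.
Then Σ (x_i + x_{i+1})·c_i = 659, so x̄ = 659 / (6·(-42)) = -659/252.

-659/252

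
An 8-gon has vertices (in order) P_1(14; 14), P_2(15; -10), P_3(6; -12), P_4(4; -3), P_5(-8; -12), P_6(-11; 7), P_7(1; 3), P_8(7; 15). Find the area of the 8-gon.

429

Apply the shoelace (surveyor's) formula: 2A = Σ (x_i·y_{i+1} − x_{i+1}·y_i), indices taken mod 8.
Cross-terms: -350, -120, 30, -72, -188, -40, -6, -112  ⇒  Σ = -858
Area = |Σ|/2 = 429.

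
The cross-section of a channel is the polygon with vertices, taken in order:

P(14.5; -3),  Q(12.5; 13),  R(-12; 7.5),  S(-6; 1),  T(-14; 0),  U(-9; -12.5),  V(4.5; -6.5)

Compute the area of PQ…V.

446.625

Apply the surveyor's formula: 2A = Σ (x_i·y_{i+1} − x_{i+1}·y_i), indices taken mod 7.
Cross-terms: 226, 249.75, 33, 14, 175, 114.75, 80.75  ⇒  Σ = 893.25
Area = |Σ|/2 = 446.625.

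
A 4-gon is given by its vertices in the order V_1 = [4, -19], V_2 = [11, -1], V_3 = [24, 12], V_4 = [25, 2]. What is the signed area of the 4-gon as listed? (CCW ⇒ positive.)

-187

Σ = (205) + (156) + (-252) + (-483) = -374
Signed area = Σ/2 = -187 (negative ⇒ clockwise traversal).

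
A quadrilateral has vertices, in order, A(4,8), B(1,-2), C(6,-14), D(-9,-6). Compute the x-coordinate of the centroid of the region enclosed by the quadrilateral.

-158/171

Apply the surveyor's formula. First the cross-terms c_i = x_i·y_{i+1} − x_{i+1}·y_i:
  -16, -2, -162, -48  ⇒  2A = -228, A = -114.
Then Σ (x_i + x_{i+1})·c_i = 632, so x̄ = 632 / (6·(-114)) = -158/171.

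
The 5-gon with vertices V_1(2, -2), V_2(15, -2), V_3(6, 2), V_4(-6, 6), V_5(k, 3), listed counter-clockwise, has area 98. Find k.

The doubled signed area Σ (x_i y_{i+1} − x_{i+1} y_i) is linear in k.
With k=0 it equals 92; the coefficient of k is -8 (from the two edges through V_5).
So -8·k + 92 = 2·98 = 196 ⇒ k = -13.

-13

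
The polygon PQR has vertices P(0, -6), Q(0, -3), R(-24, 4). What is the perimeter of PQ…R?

54

|PQ| = √((0)² + (3)²) = √9 = 3
|QR| = √((-24)² + (7)²) = √625 = 25
|RP| = √((24)² + (-10)²) = √676 = 26
Perimeter = 3 + 25 + 26 = 54.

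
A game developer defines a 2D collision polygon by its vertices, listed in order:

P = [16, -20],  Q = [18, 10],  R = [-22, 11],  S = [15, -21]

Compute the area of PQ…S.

Apply the shoelace formula: 2A = Σ (x_i·y_{i+1} − x_{i+1}·y_i), indices taken mod 4.
Σ = (520) + (418) + (297) + (36) = 1271
Area = |Σ|/2 = 635.5.

635.5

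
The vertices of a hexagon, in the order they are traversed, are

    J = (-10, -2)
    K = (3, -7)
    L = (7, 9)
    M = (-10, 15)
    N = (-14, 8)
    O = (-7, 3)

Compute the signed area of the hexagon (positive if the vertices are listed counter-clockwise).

Apply the surveyor's formula: 2A = Σ (x_i·y_{i+1} − x_{i+1}·y_i), indices taken mod 6.
J→K: (-10)(-7) − (3)(-2) = 76
K→L: (3)(9) − (7)(-7) = 76
L→M: (7)(15) − (-10)(9) = 195
M→N: (-10)(8) − (-14)(15) = 130
N→O: (-14)(3) − (-7)(8) = 14
O→J: (-7)(-2) − (-10)(3) = 44
Σ = 535
Signed area = Σ/2 = 267.5 (positive ⇒ counter-clockwise traversal).

267.5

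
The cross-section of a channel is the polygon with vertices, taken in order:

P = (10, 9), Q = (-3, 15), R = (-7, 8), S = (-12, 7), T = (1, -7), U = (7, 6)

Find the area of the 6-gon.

220

Apply the shoelace formula: 2A = Σ (x_i·y_{i+1} − x_{i+1}·y_i), indices taken mod 6.
P→Q: (10)(15) − (-3)(9) = 177
Q→R: (-3)(8) − (-7)(15) = 81
R→S: (-7)(7) − (-12)(8) = 47
S→T: (-12)(-7) − (1)(7) = 77
T→U: (1)(6) − (7)(-7) = 55
U→P: (7)(9) − (10)(6) = 3
Σ = 440
Area = |Σ|/2 = 220.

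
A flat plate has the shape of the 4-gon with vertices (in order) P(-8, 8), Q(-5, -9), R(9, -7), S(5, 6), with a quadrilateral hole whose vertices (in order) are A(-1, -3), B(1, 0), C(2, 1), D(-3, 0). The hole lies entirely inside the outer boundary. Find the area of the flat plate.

Outer boundary:
Apply the shoelace (surveyor's) formula: 2A = Σ (x_i·y_{i+1} − x_{i+1}·y_i), indices taken mod 4.
P→Q: (-8)(-9) − (-5)(8) = 112
Q→R: (-5)(-7) − (9)(-9) = 116
R→S: (9)(6) − (5)(-7) = 89
S→P: (5)(8) − (-8)(6) = 88
Σ = 405
Area = |Σ|/2 = 202.5.
Hole:
Σ = (3) + (1) + (3) + (9) = 16
Area = |Σ|/2 = 8.
Net area = 202.5 − 8 = 194.5.

194.5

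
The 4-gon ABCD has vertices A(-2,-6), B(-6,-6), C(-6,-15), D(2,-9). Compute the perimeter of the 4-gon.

28

|AB| = √((-4)² + (0)²) = √16 = 4
|BC| = √((0)² + (-9)²) = √81 = 9
|CD| = √((8)² + (6)²) = √100 = 10
|DA| = √((-4)² + (3)²) = √25 = 5
Perimeter = 4 + 9 + 10 + 5 = 28.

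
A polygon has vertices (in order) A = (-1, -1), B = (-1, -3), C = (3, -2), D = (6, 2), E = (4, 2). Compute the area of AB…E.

Apply the shoelace formula: 2A = Σ (x_i·y_{i+1} − x_{i+1}·y_i), indices taken mod 5.
A→B: (-1)(-3) − (-1)(-1) = 2
B→C: (-1)(-2) − (3)(-3) = 11
C→D: (3)(2) − (6)(-2) = 18
D→E: (6)(2) − (4)(2) = 4
E→A: (4)(-1) − (-1)(2) = -2
Σ = 33
Area = |Σ|/2 = 16.5.

16.5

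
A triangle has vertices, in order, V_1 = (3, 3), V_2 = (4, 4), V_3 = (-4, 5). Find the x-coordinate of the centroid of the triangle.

1

Apply the shoelace formula. First the cross-terms c_i = x_i·y_{i+1} − x_{i+1}·y_i:
  0, 36, -27  ⇒  2A = 9, A = 4.5.
Then Σ (x_i + x_{i+1})·c_i = 27, so x̄ = 27 / (6·4.5) = 1.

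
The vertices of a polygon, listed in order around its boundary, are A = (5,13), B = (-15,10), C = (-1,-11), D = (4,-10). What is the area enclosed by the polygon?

288

Σ = (245) + (175) + (54) + (102) = 576
Area = |Σ|/2 = 288.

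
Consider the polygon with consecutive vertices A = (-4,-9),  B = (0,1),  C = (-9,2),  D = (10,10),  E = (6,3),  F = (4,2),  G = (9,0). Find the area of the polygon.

Apply the shoelace (surveyor's) formula: 2A = Σ (x_i·y_{i+1} − x_{i+1}·y_i), indices taken mod 7.
A→B: (-4)(1) − (0)(-9) = -4
B→C: (0)(2) − (-9)(1) = 9
C→D: (-9)(10) − (10)(2) = -110
D→E: (10)(3) − (6)(10) = -30
E→F: (6)(2) − (4)(3) = 0
F→G: (4)(0) − (9)(2) = -18
G→A: (9)(-9) − (-4)(0) = -81
Σ = -234
Area = |Σ|/2 = 117.

117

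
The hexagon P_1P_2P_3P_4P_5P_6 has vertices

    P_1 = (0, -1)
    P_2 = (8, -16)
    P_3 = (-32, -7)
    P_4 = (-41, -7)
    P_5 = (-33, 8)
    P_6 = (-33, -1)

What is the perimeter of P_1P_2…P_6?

|P_1P_2| = √((8)² + (-15)²) = √289 = 17
|P_2P_3| = √((-40)² + (9)²) = √1681 = 41
|P_3P_4| = √((-9)² + (0)²) = √81 = 9
|P_4P_5| = √((8)² + (15)²) = √289 = 17
|P_5P_6| = √((0)² + (-9)²) = √81 = 9
|P_6P_1| = √((33)² + (0)²) = √1089 = 33
Perimeter = 17 + 41 + 9 + 17 + 9 + 33 = 126.

126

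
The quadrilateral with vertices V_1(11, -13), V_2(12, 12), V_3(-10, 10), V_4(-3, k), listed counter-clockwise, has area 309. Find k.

Write out the shoelace sum; only the two edges meeting at V_4 involve k:
2·Area = [((-10)·k − (-3)·10) + ((-3)·(-13) − 11·k)] + 528
       = -21·k + 597 = 618
⇒ k = -1.

-1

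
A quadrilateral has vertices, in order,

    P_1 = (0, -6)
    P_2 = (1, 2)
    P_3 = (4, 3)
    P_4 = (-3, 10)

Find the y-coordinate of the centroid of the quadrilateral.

55/17

Apply the surveyor's formula. First the cross-terms c_i = x_i·y_{i+1} − x_{i+1}·y_i:
  6, -5, 49, 18  ⇒  2A = 68, A = 34.
Then Σ (y_i + y_{i+1})·c_i = 660, so ȳ = 660 / (6·34) = 55/17.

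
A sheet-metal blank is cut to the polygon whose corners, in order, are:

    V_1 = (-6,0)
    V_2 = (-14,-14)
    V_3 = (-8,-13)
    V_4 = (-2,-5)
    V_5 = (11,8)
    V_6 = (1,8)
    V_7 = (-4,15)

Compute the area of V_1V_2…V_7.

212

Apply the shoelace formula: 2A = Σ (x_i·y_{i+1} − x_{i+1}·y_i), indices taken mod 7.
Cross-terms: 84, 70, 14, 39, 80, 47, 90  ⇒  Σ = 424
Area = |Σ|/2 = 212.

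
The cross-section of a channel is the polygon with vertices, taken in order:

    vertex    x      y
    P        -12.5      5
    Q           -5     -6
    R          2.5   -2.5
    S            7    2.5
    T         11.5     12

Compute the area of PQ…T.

207

Apply Gauss's area formula: 2A = Σ (x_i·y_{i+1} − x_{i+1}·y_i), indices taken mod 5.
Σ = (100) + (27.5) + (23.75) + (55.25) + (207.5) = 414
Area = |Σ|/2 = 207.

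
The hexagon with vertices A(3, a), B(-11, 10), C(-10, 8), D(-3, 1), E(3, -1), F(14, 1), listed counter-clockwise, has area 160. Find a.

10

The doubled signed area Σ (x_i y_{i+1} − x_{i+1} y_i) is linear in a.
With a=0 it equals 70; the coefficient of a is 25 (from the two edges through A).
So 25·a + 70 = 2·160 = 320 ⇒ a = 10.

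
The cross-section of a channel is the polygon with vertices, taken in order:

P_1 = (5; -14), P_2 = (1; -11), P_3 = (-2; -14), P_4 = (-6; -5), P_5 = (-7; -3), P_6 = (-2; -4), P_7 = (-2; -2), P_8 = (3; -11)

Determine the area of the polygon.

Apply the shoelace formula: 2A = Σ (x_i·y_{i+1} − x_{i+1}·y_i), indices taken mod 8.
P_1→P_2: (5)(-11) − (1)(-14) = -41
P_2→P_3: (1)(-14) − (-2)(-11) = -36
P_3→P_4: (-2)(-5) − (-6)(-14) = -74
P_4→P_5: (-6)(-3) − (-7)(-5) = -17
P_5→P_6: (-7)(-4) − (-2)(-3) = 22
P_6→P_7: (-2)(-2) − (-2)(-4) = -4
P_7→P_8: (-2)(-11) − (3)(-2) = 28
P_8→P_1: (3)(-14) − (5)(-11) = 13
Σ = -109
Area = |Σ|/2 = 54.5.

54.5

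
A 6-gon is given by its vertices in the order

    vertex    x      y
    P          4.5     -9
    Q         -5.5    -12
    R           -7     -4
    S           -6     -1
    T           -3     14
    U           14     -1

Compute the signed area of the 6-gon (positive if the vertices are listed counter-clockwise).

-292

Apply Gauss's area formula: 2A = Σ (x_i·y_{i+1} − x_{i+1}·y_i), indices taken mod 6.
Σ = (-103.5) + (-62) + (-17) + (-87) + (-193) + (-121.5) = -584
Signed area = Σ/2 = -292 (negative ⇒ clockwise traversal).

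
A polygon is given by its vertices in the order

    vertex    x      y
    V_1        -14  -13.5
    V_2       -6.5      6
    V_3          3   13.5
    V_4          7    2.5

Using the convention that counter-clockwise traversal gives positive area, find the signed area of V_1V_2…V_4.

-212

Apply the shoelace formula: 2A = Σ (x_i·y_{i+1} − x_{i+1}·y_i), indices taken mod 4.
Σ = (-171.75) + (-105.75) + (-87) + (-59.5) = -424
Signed area = Σ/2 = -212 (negative ⇒ clockwise traversal).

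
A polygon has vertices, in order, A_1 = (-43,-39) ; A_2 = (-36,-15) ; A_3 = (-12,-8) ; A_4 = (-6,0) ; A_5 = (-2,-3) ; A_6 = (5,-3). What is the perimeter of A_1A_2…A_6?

|A_1A_2| = √((7)² + (24)²) = √625 = 25
|A_2A_3| = √((24)² + (7)²) = √625 = 25
|A_3A_4| = √((6)² + (8)²) = √100 = 10
|A_4A_5| = √((4)² + (-3)²) = √25 = 5
|A_5A_6| = √((7)² + (0)²) = √49 = 7
|A_6A_1| = √((-48)² + (-36)²) = √3600 = 60
Perimeter = 25 + 25 + 10 + 5 + 7 + 60 = 132.

132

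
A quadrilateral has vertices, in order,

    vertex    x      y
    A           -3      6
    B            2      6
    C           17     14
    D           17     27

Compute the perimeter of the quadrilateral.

64

|AB| = √((5)² + (0)²) = √25 = 5
|BC| = √((15)² + (8)²) = √289 = 17
|CD| = √((0)² + (13)²) = √169 = 13
|DA| = √((-20)² + (-21)²) = √841 = 29
Perimeter = 5 + 17 + 13 + 29 = 64.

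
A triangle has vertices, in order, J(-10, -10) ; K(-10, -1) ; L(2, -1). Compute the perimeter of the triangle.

36

|JK| = √((0)² + (9)²) = √81 = 9
|KL| = √((12)² + (0)²) = √144 = 12
|LJ| = √((-12)² + (-9)²) = √225 = 15
Perimeter = 9 + 12 + 15 = 36.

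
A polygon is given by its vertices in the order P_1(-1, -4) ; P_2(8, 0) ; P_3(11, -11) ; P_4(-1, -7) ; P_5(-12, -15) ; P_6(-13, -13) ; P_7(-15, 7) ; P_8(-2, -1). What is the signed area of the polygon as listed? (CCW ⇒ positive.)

Apply the shoelace formula: 2A = Σ (x_i·y_{i+1} − x_{i+1}·y_i), indices taken mod 8.
Σ = (32) + (-88) + (-88) + (-69) + (-39) + (-286) + (29) + (7) = -502
Signed area = Σ/2 = -251 (negative ⇒ clockwise traversal).

-251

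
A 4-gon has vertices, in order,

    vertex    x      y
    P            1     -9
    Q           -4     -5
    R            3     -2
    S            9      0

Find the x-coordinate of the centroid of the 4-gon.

Apply the surveyor's formula. First the cross-terms c_i = x_i·y_{i+1} − x_{i+1}·y_i:
  -41, 23, 18, -81  ⇒  2A = -81, A = -40.5.
Then Σ (x_i + x_{i+1})·c_i = -494, so x̄ = -494 / (6·(-40.5)) = 494/243.

494/243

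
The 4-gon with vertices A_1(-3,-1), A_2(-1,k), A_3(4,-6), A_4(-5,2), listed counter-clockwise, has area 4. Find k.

-2

Write out the shoelace sum; only the two edges meeting at A_2 involve k:
2·Area = [((-3)·k − (-1)·(-1)) + ((-1)·(-6) − 4·k)] + -11
       = -7·k + -6 = 8
⇒ k = -2.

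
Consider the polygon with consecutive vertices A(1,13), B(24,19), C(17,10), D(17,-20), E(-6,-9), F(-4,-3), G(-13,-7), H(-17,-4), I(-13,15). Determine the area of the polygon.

Apply Gauss's area formula: 2A = Σ (x_i·y_{i+1} − x_{i+1}·y_i), indices taken mod 9.
A→B: (1)(19) − (24)(13) = -293
B→C: (24)(10) − (17)(19) = -83
C→D: (17)(-20) − (17)(10) = -510
D→E: (17)(-9) − (-6)(-20) = -273
E→F: (-6)(-3) − (-4)(-9) = -18
F→G: (-4)(-7) − (-13)(-3) = -11
G→H: (-13)(-4) − (-17)(-7) = -67
H→I: (-17)(15) − (-13)(-4) = -307
I→A: (-13)(13) − (1)(15) = -184
Σ = -1746
Area = |Σ|/2 = 873.

873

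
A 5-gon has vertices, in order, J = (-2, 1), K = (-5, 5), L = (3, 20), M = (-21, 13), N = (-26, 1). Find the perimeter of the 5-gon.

|JK| = √((-3)² + (4)²) = √25 = 5
|KL| = √((8)² + (15)²) = √289 = 17
|LM| = √((-24)² + (-7)²) = √625 = 25
|MN| = √((-5)² + (-12)²) = √169 = 13
|NJ| = √((24)² + (0)²) = √576 = 24
Perimeter = 5 + 17 + 25 + 13 + 24 = 84.

84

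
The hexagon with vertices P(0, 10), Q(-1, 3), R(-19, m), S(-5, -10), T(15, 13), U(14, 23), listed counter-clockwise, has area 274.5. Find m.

The doubled signed area Σ (x_i y_{i+1} − x_{i+1} y_i) is linear in m.
With m=0 it equals 645; the coefficient of m is 4 (from the two edges through R).
So 4·m + 645 = 2·274.5 = 549 ⇒ m = -24.

-24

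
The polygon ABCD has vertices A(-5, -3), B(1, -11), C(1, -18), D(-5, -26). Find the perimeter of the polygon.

|AB| = √((6)² + (-8)²) = √100 = 10
|BC| = √((0)² + (-7)²) = √49 = 7
|CD| = √((-6)² + (-8)²) = √100 = 10
|DA| = √((0)² + (23)²) = √529 = 23
Perimeter = 10 + 7 + 10 + 23 = 50.

50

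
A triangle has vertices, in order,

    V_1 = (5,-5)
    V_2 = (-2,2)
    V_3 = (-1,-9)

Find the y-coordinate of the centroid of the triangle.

-4

Apply the surveyor's formula. First the cross-terms c_i = x_i·y_{i+1} − x_{i+1}·y_i:
  0, 20, 50  ⇒  2A = 70, A = 35.
Then Σ (y_i + y_{i+1})·c_i = -840, so ȳ = -840 / (6·35) = -4.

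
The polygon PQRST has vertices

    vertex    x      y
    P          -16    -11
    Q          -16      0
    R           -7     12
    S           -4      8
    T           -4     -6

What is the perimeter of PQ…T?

58

|PQ| = √((0)² + (11)²) = √121 = 11
|QR| = √((9)² + (12)²) = √225 = 15
|RS| = √((3)² + (-4)²) = √25 = 5
|ST| = √((0)² + (-14)²) = √196 = 14
|TP| = √((-12)² + (-5)²) = √169 = 13
Perimeter = 11 + 15 + 5 + 14 + 13 = 58.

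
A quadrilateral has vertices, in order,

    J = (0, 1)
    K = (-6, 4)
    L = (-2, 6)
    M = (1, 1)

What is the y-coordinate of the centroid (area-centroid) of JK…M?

Apply the shoelace (surveyor's) formula. First the cross-terms c_i = x_i·y_{i+1} − x_{i+1}·y_i:
  6, -28, -8, 1  ⇒  2A = -29, A = -14.5.
Then Σ (y_i + y_{i+1})·c_i = -304, so ȳ = -304 / (6·(-14.5)) = 304/87.

304/87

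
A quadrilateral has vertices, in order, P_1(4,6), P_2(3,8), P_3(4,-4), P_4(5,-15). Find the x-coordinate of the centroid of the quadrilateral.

Apply the shoelace formula. First the cross-terms c_i = x_i·y_{i+1} − x_{i+1}·y_i:
  14, -44, -40, 90  ⇒  2A = 20, A = 10.
Then Σ (x_i + x_{i+1})·c_i = 240, so x̄ = 240 / (6·10) = 4.

4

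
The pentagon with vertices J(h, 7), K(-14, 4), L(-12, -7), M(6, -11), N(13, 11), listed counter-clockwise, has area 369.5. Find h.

The doubled signed area Σ (x_i y_{i+1} − x_{i+1} y_i) is linear in h.
With h=0 it equals 718; the coefficient of h is -7 (from the two edges through J).
So -7·h + 718 = 2·369.5 = 739 ⇒ h = -3.

-3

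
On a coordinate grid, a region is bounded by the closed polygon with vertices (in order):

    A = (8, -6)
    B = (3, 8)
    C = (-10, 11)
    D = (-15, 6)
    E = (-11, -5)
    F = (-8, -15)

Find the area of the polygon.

Apply Gauss's area formula: 2A = Σ (x_i·y_{i+1} − x_{i+1}·y_i), indices taken mod 6.
A→B: (8)(8) − (3)(-6) = 82
B→C: (3)(11) − (-10)(8) = 113
C→D: (-10)(6) − (-15)(11) = 105
D→E: (-15)(-5) − (-11)(6) = 141
E→F: (-11)(-15) − (-8)(-5) = 125
F→A: (-8)(-6) − (8)(-15) = 168
Σ = 734
Area = |Σ|/2 = 367.

367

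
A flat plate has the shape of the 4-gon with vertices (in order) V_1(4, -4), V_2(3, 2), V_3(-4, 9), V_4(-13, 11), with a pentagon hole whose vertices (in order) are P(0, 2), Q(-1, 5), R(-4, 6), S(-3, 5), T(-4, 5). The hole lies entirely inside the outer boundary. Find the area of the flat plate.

62.5

Outer boundary:
Apply Gauss's area formula: 2A = Σ (x_i·y_{i+1} − x_{i+1}·y_i), indices taken mod 4.
Cross-terms: 20, 35, 73, 8  ⇒  Σ = 136
Area = |Σ|/2 = 68.
Hole:
Σ = (2) + (14) + (-2) + (5) + (-8) = 11
Area = |Σ|/2 = 5.5.
Net area = 68 − 5.5 = 62.5.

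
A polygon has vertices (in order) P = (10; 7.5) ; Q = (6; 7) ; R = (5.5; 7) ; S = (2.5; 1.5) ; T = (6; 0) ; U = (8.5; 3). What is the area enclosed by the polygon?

Apply the shoelace (surveyor's) formula: 2A = Σ (x_i·y_{i+1} − x_{i+1}·y_i), indices taken mod 6.
P→Q: (10)(7) − (6)(7.5) = 25
Q→R: (6)(7) − (5.5)(7) = 3.5
R→S: (5.5)(1.5) − (2.5)(7) = -9.25
S→T: (2.5)(0) − (6)(1.5) = -9
T→U: (6)(3) − (8.5)(0) = 18
U→P: (8.5)(7.5) − (10)(3) = 33.75
Σ = 62
Area = |Σ|/2 = 31.

31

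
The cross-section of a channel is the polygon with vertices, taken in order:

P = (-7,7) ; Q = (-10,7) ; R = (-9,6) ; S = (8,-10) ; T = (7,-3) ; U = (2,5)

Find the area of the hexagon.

101

Apply the shoelace (surveyor's) formula: 2A = Σ (x_i·y_{i+1} − x_{i+1}·y_i), indices taken mod 6.
P→Q: (-7)(7) − (-10)(7) = 21
Q→R: (-10)(6) − (-9)(7) = 3
R→S: (-9)(-10) − (8)(6) = 42
S→T: (8)(-3) − (7)(-10) = 46
T→U: (7)(5) − (2)(-3) = 41
U→P: (2)(7) − (-7)(5) = 49
Σ = 202
Area = |Σ|/2 = 101.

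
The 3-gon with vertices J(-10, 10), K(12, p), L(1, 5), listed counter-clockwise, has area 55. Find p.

Write out the shoelace sum; only the two edges meeting at K involve p:
2·Area = [((-10)·p − 12·10) + (12·5 − 1·p)] + 60
       = -11·p + 0 = 110
⇒ p = -10.

-10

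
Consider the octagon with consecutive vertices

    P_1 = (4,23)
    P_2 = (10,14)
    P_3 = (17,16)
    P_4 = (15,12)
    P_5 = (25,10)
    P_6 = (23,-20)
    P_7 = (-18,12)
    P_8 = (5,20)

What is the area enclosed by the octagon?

818.5

Apply Gauss's area formula: 2A = Σ (x_i·y_{i+1} − x_{i+1}·y_i), indices taken mod 8.
Σ = (-174) + (-78) + (-36) + (-150) + (-730) + (-84) + (-420) + (35) = -1637
Area = |Σ|/2 = 818.5.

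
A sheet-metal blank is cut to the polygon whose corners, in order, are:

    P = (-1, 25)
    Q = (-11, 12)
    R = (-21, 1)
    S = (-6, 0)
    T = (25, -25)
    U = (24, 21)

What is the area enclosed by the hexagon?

1203

Cross-terms: 263, 241, 6, 150, 1125, 621  ⇒  Σ = 2406
Area = |Σ|/2 = 1203.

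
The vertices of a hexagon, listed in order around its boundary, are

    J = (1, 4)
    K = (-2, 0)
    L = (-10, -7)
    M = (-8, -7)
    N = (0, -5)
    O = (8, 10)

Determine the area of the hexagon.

69

Σ = (8) + (14) + (14) + (40) + (40) + (22) = 138
Area = |Σ|/2 = 69.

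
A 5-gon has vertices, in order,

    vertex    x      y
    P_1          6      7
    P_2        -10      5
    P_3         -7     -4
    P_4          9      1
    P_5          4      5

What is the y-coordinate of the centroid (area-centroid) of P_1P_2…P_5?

Apply the surveyor's formula. First the cross-terms c_i = x_i·y_{i+1} − x_{i+1}·y_i:
  100, 75, 29, 41, -2  ⇒  2A = 243, A = 121.5.
Then Σ (y_i + y_{i+1})·c_i = 1410, so ȳ = 1410 / (6·121.5) = 470/243.

470/243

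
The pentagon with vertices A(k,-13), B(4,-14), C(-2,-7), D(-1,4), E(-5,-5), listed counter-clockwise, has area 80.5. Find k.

-10

Write out the shoelace sum; only the two edges meeting at A involve k:
2·Area = [((-5)·(-13) − k·(-5)) + (k·(-14) − 4·(-13))] + -46
       = -9·k + 71 = 161
⇒ k = -10.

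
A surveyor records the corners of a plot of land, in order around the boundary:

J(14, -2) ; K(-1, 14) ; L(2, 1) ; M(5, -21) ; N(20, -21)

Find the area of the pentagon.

343.5

Apply the surveyor's formula: 2A = Σ (x_i·y_{i+1} − x_{i+1}·y_i), indices taken mod 5.
Σ = (194) + (-29) + (-47) + (315) + (254) = 687
Area = |Σ|/2 = 343.5.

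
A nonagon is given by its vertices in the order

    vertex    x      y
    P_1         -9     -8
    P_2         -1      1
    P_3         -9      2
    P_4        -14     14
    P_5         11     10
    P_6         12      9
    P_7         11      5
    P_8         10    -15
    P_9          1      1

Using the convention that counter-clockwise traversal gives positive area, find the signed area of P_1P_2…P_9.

-325.5

Cross-terms: -17, 7, -98, -294, -21, -39, -215, 25, 1  ⇒  Σ = -651
Signed area = Σ/2 = -325.5 (negative ⇒ clockwise traversal).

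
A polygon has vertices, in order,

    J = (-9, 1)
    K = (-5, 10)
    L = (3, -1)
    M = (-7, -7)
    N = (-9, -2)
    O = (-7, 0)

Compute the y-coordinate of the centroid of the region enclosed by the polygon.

Apply the shoelace formula. First the cross-terms c_i = x_i·y_{i+1} − x_{i+1}·y_i:
  -85, -25, -28, -49, -14, -7  ⇒  2A = -208, A = -104.
Then Σ (y_i + y_{i+1})·c_i = -474, so ȳ = -474 / (6·(-104)) = 79/104.

79/104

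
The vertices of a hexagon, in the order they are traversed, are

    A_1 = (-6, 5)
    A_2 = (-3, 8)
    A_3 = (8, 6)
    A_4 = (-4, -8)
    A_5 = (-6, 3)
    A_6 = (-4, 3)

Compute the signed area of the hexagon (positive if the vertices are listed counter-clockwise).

-111.5

Σ = (-33) + (-82) + (-40) + (-60) + (-6) + (-2) = -223
Signed area = Σ/2 = -111.5 (negative ⇒ clockwise traversal).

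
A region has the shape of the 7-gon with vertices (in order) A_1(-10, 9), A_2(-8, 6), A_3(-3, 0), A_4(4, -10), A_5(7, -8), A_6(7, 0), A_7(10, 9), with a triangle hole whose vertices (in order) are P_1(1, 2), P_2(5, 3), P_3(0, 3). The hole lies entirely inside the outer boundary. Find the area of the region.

196

Outer boundary:
Apply the surveyor's formula: 2A = Σ (x_i·y_{i+1} − x_{i+1}·y_i), indices taken mod 7.
Σ = (12) + (18) + (30) + (38) + (56) + (63) + (180) = 397
Area = |Σ|/2 = 198.5.
Hole:
Apply the shoelace (surveyor's) formula: 2A = Σ (x_i·y_{i+1} − x_{i+1}·y_i), indices taken mod 3.
Σ = (-7) + (15) + (-3) = 5
Area = |Σ|/2 = 2.5.
Net area = 198.5 − 2.5 = 196.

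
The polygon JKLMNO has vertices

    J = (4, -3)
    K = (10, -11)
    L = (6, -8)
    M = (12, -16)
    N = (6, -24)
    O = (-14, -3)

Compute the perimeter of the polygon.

|JK| = √((6)² + (-8)²) = √100 = 10
|KL| = √((-4)² + (3)²) = √25 = 5
|LM| = √((6)² + (-8)²) = √100 = 10
|MN| = √((-6)² + (-8)²) = √100 = 10
|NO| = √((-20)² + (21)²) = √841 = 29
|OJ| = √((18)² + (0)²) = √324 = 18
Perimeter = 10 + 5 + 10 + 10 + 29 + 18 = 82.

82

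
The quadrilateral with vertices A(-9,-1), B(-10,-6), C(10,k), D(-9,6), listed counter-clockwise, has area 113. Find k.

1

The doubled signed area Σ (x_i y_{i+1} − x_{i+1} y_i) is linear in k.
With k=0 it equals 227; the coefficient of k is -1 (from the two edges through C).
So -1·k + 227 = 2·113 = 226 ⇒ k = 1.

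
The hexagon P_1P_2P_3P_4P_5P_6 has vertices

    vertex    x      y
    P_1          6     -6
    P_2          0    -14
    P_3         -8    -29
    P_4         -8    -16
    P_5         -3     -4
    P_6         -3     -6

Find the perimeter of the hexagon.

64

|P_1P_2| = √((-6)² + (-8)²) = √100 = 10
|P_2P_3| = √((-8)² + (-15)²) = √289 = 17
|P_3P_4| = √((0)² + (13)²) = √169 = 13
|P_4P_5| = √((5)² + (12)²) = √169 = 13
|P_5P_6| = √((0)² + (-2)²) = √4 = 2
|P_6P_1| = √((9)² + (0)²) = √81 = 9
Perimeter = 10 + 17 + 13 + 13 + 2 + 9 = 64.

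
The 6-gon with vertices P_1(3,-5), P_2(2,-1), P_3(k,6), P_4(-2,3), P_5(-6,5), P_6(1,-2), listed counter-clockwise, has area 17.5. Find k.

-3

The doubled signed area Σ (x_i y_{i+1} − x_{i+1} y_i) is linear in k.
With k=0 it equals 47; the coefficient of k is 4 (from the two edges through P_3).
So 4·k + 47 = 2·17.5 = 35 ⇒ k = -3.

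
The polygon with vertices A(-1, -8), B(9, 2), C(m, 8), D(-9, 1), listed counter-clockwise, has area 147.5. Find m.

-8

The doubled signed area Σ (x_i y_{i+1} − x_{i+1} y_i) is linear in m.
With m=0 it equals 287; the coefficient of m is -1 (from the two edges through C).
So -1·m + 287 = 2·147.5 = 295 ⇒ m = -8.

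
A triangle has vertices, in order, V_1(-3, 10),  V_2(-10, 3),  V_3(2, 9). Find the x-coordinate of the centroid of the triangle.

Apply the shoelace formula. First the cross-terms c_i = x_i·y_{i+1} − x_{i+1}·y_i:
  91, -96, 47  ⇒  2A = 42, A = 21.
Then Σ (x_i + x_{i+1})·c_i = -462, so x̄ = -462 / (6·21) = -11/3.

-11/3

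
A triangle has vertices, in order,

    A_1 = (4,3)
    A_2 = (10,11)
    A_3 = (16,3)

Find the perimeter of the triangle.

|A_1A_2| = √((6)² + (8)²) = √100 = 10
|A_2A_3| = √((6)² + (-8)²) = √100 = 10
|A_3A_1| = √((-12)² + (0)²) = √144 = 12
Perimeter = 10 + 10 + 12 = 32.

32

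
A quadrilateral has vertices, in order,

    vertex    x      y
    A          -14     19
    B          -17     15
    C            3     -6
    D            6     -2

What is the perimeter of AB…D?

68

|AB| = √((-3)² + (-4)²) = √25 = 5
|BC| = √((20)² + (-21)²) = √841 = 29
|CD| = √((3)² + (4)²) = √25 = 5
|DA| = √((-20)² + (21)²) = √841 = 29
Perimeter = 5 + 29 + 5 + 29 = 68.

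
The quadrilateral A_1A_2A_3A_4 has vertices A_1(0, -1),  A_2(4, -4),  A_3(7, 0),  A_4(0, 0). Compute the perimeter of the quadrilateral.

18

|A_1A_2| = √((4)² + (-3)²) = √25 = 5
|A_2A_3| = √((3)² + (4)²) = √25 = 5
|A_3A_4| = √((-7)² + (0)²) = √49 = 7
|A_4A_1| = √((0)² + (-1)²) = √1 = 1
Perimeter = 5 + 5 + 7 + 1 = 18.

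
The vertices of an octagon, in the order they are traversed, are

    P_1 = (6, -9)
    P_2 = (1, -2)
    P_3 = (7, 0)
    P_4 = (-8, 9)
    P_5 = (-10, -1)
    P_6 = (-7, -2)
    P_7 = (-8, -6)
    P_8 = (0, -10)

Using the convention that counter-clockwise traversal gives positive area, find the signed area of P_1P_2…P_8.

175.5

P_1→P_2: (6)(-2) − (1)(-9) = -3
P_2→P_3: (1)(0) − (7)(-2) = 14
P_3→P_4: (7)(9) − (-8)(0) = 63
P_4→P_5: (-8)(-1) − (-10)(9) = 98
P_5→P_6: (-10)(-2) − (-7)(-1) = 13
P_6→P_7: (-7)(-6) − (-8)(-2) = 26
P_7→P_8: (-8)(-10) − (0)(-6) = 80
P_8→P_1: (0)(-9) − (6)(-10) = 60
Σ = 351
Signed area = Σ/2 = 175.5 (positive ⇒ counter-clockwise traversal).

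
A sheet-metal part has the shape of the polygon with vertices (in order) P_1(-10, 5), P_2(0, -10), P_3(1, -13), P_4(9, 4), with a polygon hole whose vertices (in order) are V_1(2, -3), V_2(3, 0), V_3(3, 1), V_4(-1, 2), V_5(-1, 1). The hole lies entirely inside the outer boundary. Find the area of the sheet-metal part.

Outer boundary:
Apply the shoelace formula: 2A = Σ (x_i·y_{i+1} − x_{i+1}·y_i), indices taken mod 4.
Σ = (100) + (10) + (121) + (85) = 316
Area = |Σ|/2 = 158.
Hole:
Apply the surveyor's formula: 2A = Σ (x_i·y_{i+1} − x_{i+1}·y_i), indices taken mod 5.
Σ = (9) + (3) + (7) + (1) + (1) = 21
Area = |Σ|/2 = 10.5.
Net area = 158 − 10.5 = 147.5.

147.5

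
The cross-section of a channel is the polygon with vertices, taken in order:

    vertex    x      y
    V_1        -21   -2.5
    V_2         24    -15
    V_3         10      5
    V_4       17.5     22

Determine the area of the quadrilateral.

597.875

Σ = (375) + (270) + (132.5) + (418.25) = 1195.75
Area = |Σ|/2 = 597.875.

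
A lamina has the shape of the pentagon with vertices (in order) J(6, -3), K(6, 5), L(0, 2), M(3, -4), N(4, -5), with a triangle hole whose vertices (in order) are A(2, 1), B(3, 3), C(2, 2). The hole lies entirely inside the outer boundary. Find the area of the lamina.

Outer boundary:
Σ = (48) + (12) + (-6) + (1) + (18) = 73
Area = |Σ|/2 = 36.5.
Hole:
Apply the shoelace (surveyor's) formula: 2A = Σ (x_i·y_{i+1} − x_{i+1}·y_i), indices taken mod 3.
Σ = (3) + (0) + (-2) = 1
Area = |Σ|/2 = 0.5.
Net area = 36.5 − 0.5 = 36.

36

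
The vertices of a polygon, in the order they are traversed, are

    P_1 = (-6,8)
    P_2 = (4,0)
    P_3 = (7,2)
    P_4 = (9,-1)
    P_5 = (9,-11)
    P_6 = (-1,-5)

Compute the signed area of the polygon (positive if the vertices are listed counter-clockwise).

Apply the shoelace (surveyor's) formula: 2A = Σ (x_i·y_{i+1} − x_{i+1}·y_i), indices taken mod 6.
Cross-terms: -32, 8, -25, -90, -56, -38  ⇒  Σ = -233
Signed area = Σ/2 = -116.5 (negative ⇒ clockwise traversal).

-116.5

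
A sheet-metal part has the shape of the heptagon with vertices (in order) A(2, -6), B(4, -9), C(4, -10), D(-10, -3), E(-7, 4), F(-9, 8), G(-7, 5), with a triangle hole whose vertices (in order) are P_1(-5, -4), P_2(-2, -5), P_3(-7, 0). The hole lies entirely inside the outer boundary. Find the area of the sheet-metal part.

69

Outer boundary:
Apply the shoelace (surveyor's) formula: 2A = Σ (x_i·y_{i+1} − x_{i+1}·y_i), indices taken mod 7.
Cross-terms: 6, -4, -112, -61, -20, 11, 32  ⇒  Σ = -148
Area = |Σ|/2 = 74.
Hole:
P_1→P_2: (-5)(-5) − (-2)(-4) = 17
P_2→P_3: (-2)(0) − (-7)(-5) = -35
P_3→P_1: (-7)(-4) − (-5)(0) = 28
Σ = 10
Area = |Σ|/2 = 5.
Net area = 74 − 5 = 69.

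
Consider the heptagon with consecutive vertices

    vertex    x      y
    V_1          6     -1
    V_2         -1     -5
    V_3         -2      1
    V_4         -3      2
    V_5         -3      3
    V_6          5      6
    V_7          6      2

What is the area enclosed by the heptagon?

V_1→V_2: (6)(-5) − (-1)(-1) = -31
V_2→V_3: (-1)(1) − (-2)(-5) = -11
V_3→V_4: (-2)(2) − (-3)(1) = -1
V_4→V_5: (-3)(3) − (-3)(2) = -3
V_5→V_6: (-3)(6) − (5)(3) = -33
V_6→V_7: (5)(2) − (6)(6) = -26
V_7→V_1: (6)(-1) − (6)(2) = -18
Σ = -123
Area = |Σ|/2 = 61.5.

61.5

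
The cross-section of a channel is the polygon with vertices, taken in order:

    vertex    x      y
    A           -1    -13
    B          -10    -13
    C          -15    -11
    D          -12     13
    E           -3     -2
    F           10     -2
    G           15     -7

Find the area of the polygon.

341

Apply the shoelace formula: 2A = Σ (x_i·y_{i+1} − x_{i+1}·y_i), indices taken mod 7.
A→B: (-1)(-13) − (-10)(-13) = -117
B→C: (-10)(-11) − (-15)(-13) = -85
C→D: (-15)(13) − (-12)(-11) = -327
D→E: (-12)(-2) − (-3)(13) = 63
E→F: (-3)(-2) − (10)(-2) = 26
F→G: (10)(-7) − (15)(-2) = -40
G→A: (15)(-13) − (-1)(-7) = -202
Σ = -682
Area = |Σ|/2 = 341.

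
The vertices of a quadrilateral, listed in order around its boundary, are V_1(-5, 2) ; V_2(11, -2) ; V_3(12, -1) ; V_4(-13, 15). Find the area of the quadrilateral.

108.5

Σ = (-12) + (13) + (167) + (49) = 217
Area = |Σ|/2 = 108.5.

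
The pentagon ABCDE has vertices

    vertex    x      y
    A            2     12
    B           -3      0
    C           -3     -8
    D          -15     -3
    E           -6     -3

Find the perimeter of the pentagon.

60

|AB| = √((-5)² + (-12)²) = √169 = 13
|BC| = √((0)² + (-8)²) = √64 = 8
|CD| = √((-12)² + (5)²) = √169 = 13
|DE| = √((9)² + (0)²) = √81 = 9
|EA| = √((8)² + (15)²) = √289 = 17
Perimeter = 13 + 8 + 13 + 9 + 17 = 60.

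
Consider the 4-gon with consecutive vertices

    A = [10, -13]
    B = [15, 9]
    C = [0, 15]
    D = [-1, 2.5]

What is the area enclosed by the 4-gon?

A→B: (10)(9) − (15)(-13) = 285
B→C: (15)(15) − (0)(9) = 225
C→D: (0)(2.5) − (-1)(15) = 15
D→A: (-1)(-13) − (10)(2.5) = -12
Σ = 513
Area = |Σ|/2 = 256.5.

256.5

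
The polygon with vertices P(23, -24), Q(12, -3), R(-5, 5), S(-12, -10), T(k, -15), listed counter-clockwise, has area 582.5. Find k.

Write out the shoelace sum; only the two edges meeting at T involve k:
2·Area = [((-12)·(-15) − k·(-10)) + (k·(-24) − 23·(-15))] + 374
       = -14·k + 899 = 1165
⇒ k = -19.

-19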